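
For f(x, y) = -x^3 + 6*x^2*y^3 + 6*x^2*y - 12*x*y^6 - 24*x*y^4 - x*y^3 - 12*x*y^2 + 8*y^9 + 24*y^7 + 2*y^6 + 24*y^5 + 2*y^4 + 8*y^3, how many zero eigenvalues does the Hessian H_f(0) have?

2

The Hessian at 0 is [[0, 0], [0, 0]] of rank 0; hence corank 2.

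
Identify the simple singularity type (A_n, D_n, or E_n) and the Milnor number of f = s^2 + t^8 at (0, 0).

The Hessian of f at 0 is [[2, 0], [0, 0]] with rank 1, so corank 1. A Groebner basis of the Jacobian ideal J(f) in C{s,t} is {t^7, s}; counting standard monomials gives mu = 7. Corank 1: A-series; mu = 7 gives A_7.

Type A_7, Milnor number mu = 7.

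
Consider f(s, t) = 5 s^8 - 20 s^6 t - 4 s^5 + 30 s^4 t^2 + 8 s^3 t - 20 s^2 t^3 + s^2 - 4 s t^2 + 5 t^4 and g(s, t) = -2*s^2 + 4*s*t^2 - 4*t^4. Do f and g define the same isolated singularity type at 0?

The Hessian of f at 0 has rank 1. Corank 1: A-series; mu = 3 gives A_3. The Hessian of g at 0 has rank 1. Corank 1: A-series; mu = 3 gives A_3. Both have type A_3, hence right-equivalent.

Yes.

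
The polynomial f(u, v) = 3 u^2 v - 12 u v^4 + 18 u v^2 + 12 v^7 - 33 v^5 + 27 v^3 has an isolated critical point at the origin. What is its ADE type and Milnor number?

The Hessian of f at 0 has rank 0. Corank 2; j^3 = 3*v*(u + 3*v)^2 has shape L^2 M (L != M), so D-series; mu = 6 gives D_6.

Type D_{6}, Milnor number mu = 6.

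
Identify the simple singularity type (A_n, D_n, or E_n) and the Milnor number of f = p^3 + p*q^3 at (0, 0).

The Hessian of f at 0 is [[0, 0], [0, 0]] with rank 0, so corank 2. A Groebner basis of the Jacobian ideal J(f) in C{p,q} is {p^3, p*q^2, 3*p^2 + q^3}; counting standard monomials gives mu = 7. Corank 2; j^3 = p^3 is a perfect cube, so E-series; the 4-jet and mu = 7 give E_7.

Type E_{7}, Milnor number mu = 7.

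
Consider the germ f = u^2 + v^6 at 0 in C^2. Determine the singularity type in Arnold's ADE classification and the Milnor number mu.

The Hessian of f at 0 has rank 1. Corank 1: A-series; mu = 5 gives A_5.

Type A_{5}, Milnor number mu = 5.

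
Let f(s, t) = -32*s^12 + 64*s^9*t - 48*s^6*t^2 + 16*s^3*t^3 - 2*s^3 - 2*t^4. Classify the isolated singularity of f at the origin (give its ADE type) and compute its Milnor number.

Type E_6, Milnor number mu = 6.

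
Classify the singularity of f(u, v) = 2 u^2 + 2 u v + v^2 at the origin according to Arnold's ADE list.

A_{1}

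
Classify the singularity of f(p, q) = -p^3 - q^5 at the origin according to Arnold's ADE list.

E_8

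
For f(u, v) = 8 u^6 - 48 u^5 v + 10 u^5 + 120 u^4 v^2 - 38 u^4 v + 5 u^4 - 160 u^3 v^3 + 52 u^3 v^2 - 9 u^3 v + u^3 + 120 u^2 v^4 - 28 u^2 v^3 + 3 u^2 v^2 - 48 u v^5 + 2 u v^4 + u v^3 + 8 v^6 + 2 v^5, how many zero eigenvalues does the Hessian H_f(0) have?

Hessian at 0 has rank 0.

2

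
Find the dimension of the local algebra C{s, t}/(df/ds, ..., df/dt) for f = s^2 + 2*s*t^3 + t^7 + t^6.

6

The Hessian of f at 0 has rank 1. Corank 1: A-series; mu = 6 gives A_6.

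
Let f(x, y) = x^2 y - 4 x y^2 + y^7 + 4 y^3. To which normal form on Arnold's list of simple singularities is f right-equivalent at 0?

D_8

The Hessian of f at 0 is [[0, 0], [0, 0]] with rank 0, so corank 2. A Groebner basis of the Jacobian ideal J(f) in C{x,y} is {x^2/7 + y^6 - 4*y^2/7, x^3 - 8*y^3, x*y - 2*y^2}; counting standard monomials gives mu = 8. Corank 2; j^3 = y*(x - 2*y)^2 has shape L^2 M (L != M), so D-series; mu = 8 gives D_8.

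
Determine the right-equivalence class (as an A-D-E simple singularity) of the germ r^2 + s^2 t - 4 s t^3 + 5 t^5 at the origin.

D_{6}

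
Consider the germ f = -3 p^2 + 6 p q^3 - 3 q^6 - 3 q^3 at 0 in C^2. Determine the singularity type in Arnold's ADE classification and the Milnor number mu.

Type A2, Milnor number mu = 2.

The Hessian of f at 0 has rank 1. Corank 1: A-series; mu = 2 gives A_2.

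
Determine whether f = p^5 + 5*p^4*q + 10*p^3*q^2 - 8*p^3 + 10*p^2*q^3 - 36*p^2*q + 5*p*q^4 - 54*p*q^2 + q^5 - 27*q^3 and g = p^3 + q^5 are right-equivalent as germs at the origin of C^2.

Yes.

The Hessian of f at 0 has rank 0. Corank 2; j^3 = -(2*p + 3*q)^3 is a perfect cube, so E-series; the 5-jet and mu = 8 give E_8. The Hessian of g at 0 has rank 0. Corank 2; j^3 = p^3 is a perfect cube, so E-series; the 5-jet and mu = 8 give E_8. Both have type E_8, hence right-equivalent.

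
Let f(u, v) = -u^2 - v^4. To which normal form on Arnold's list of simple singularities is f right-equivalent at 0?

A3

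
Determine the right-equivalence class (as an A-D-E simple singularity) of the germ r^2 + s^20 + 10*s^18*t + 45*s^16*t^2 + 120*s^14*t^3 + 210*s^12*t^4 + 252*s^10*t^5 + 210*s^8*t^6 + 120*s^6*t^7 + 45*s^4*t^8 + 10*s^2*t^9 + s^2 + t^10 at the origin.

A9

The Hessian of f at 0 is [[2, 0, 0], [0, 0, 0], [0, 0, 2]] with rank 2, so corank 1. A Groebner basis of the Jacobian ideal J(f) in C{s,t,r} is {t^9, s, r}; counting standard monomials gives mu = 9. Corank 1: A-series; mu = 9 gives A_9.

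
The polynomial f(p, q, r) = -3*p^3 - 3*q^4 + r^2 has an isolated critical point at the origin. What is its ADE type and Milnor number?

The Hessian of f at 0 has rank 1. Corank 2; j^3 = -3*p^3 is a perfect cube, so E-series; the 4-jet and mu = 6 give E_6.

Type E_{6}, Milnor number mu = 6.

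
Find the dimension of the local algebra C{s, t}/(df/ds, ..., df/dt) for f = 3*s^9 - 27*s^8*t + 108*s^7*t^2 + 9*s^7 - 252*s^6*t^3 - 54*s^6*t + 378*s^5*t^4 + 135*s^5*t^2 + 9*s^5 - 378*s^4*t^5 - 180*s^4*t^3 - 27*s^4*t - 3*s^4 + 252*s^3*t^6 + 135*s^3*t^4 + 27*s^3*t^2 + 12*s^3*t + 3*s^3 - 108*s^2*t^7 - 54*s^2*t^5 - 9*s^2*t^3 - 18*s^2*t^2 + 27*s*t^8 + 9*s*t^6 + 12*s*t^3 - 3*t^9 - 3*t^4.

6

The Hessian of f at 0 has rank 0. Corank 2; j^3 = 3*s^3 is a perfect cube, so E-series; the 4-jet and mu = 6 give E_6.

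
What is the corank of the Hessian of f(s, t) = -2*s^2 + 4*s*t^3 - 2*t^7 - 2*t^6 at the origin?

1

The Hessian at 0 is [[-4, 0], [0, 0]] of rank 1; hence corank 1.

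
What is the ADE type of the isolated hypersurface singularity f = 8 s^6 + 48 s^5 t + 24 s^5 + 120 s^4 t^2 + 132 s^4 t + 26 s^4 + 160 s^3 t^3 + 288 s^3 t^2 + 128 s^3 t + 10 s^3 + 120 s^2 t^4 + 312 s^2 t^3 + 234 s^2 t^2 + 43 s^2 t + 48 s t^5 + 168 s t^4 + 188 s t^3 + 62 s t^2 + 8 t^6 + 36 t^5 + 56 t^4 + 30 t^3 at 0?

The Hessian of f at 0 has rank 0. Corank 2; j^3 = (2*s + 3*t)*(5*s^2 + 14*s*t + 10*t^2) splits into three distinct lines over C (the quadratic factor has nonzero discriminant), so D_4.

D_4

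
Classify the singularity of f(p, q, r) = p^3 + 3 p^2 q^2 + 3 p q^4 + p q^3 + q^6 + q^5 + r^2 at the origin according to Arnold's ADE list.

E_7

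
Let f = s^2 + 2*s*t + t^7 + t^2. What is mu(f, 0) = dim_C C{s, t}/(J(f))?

6

The Hessian of f at 0 has rank 1. Corank 1: A-series; mu = 6 gives A_6.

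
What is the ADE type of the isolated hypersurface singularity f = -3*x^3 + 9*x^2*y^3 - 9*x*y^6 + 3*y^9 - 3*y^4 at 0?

The Hessian of f at 0 is [[0, 0], [0, 0]] with rank 0, so corank 2. A Groebner basis of the Jacobian ideal J(f) in C{x,y} is {y^3, x^2}; counting standard monomials gives mu = 6. Corank 2; j^3 = -3*x^3 is a perfect cube, so E-series; the 4-jet and mu = 6 give E_6.

E6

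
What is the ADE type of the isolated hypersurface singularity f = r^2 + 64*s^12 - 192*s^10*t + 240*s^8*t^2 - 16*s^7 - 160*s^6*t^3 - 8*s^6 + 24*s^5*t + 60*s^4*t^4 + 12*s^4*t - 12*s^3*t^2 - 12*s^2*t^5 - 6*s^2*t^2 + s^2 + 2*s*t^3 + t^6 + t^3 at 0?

The Hessian of f at 0 has rank 2. Corank 1: A-series; mu = 2 gives A_2.

A_{2}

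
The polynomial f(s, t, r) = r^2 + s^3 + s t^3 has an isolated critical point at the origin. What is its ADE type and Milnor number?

Type E_7, Milnor number mu = 7.

The Hessian of f at 0 is [[0, 0, 0], [0, 0, 0], [0, 0, 2]] with rank 1, so corank 2. A Groebner basis of the Jacobian ideal J(f) in C{s,t,r} is {s^3, s*t^2, 3*s^2 + t^3, r}; counting standard monomials gives mu = 7. Corank 2; j^3 = s^3 is a perfect cube, so E-series; the 4-jet and mu = 7 give E_7.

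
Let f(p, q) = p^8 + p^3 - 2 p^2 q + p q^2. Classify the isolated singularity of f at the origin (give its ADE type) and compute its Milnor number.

The Hessian of f at 0 is [[0, 0], [0, 0]] with rank 0, so corank 2. A Groebner basis of the Jacobian ideal J(f) in C{p,q} is {-p*q/8 + q^7 + q^2/8, p*q^2 - q^3, p^2 - p*q}; counting standard monomials gives mu = 9. Corank 2; j^3 = p*(p - q)^2 has shape L^2 M (L != M), so D-series; mu = 9 gives D_9.

Type D_9, Milnor number mu = 9.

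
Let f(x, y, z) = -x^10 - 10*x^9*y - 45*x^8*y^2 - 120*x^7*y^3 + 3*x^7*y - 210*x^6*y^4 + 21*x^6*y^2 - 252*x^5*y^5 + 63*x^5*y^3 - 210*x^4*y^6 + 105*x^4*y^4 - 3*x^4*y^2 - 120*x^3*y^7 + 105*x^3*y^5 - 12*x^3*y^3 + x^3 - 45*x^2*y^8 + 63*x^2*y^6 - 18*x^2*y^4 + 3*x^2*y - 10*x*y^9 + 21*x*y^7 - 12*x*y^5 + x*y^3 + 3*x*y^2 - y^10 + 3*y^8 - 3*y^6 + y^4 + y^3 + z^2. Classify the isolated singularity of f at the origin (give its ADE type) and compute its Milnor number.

The Hessian of f at 0 has rank 1. Corank 2; j^3 = (x + y)^3 is a perfect cube, so E-series; the 4-jet and mu = 7 give E_7.

Type E_{7}, Milnor number mu = 7.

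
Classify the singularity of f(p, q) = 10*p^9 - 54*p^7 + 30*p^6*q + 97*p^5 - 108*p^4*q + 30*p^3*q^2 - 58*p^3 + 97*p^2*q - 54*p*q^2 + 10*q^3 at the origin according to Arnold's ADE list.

D_4

The Hessian of f at 0 is [[0, 0], [0, 0]] with rank 0, so corank 2. A Groebner basis of the Jacobian ideal J(f) in C{p,q} is {q^3, p^2 - 6*q^2/13, p*q - 9*q^2/13}; counting standard monomials gives mu = 4. Corank 2; j^3 = -(2*p - q)*(29*p^2 - 34*p*q + 10*q^2) splits into three distinct lines over C (the quadratic factor has nonzero discriminant), so D_4.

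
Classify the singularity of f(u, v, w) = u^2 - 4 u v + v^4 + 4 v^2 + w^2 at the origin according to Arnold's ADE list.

The Hessian of f at 0 has rank 2. Corank 1: A-series; mu = 3 gives A_3.

A3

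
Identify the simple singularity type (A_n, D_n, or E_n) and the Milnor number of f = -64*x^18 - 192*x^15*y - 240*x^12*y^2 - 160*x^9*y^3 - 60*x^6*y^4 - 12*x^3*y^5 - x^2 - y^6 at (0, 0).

Type A_5, Milnor number mu = 5.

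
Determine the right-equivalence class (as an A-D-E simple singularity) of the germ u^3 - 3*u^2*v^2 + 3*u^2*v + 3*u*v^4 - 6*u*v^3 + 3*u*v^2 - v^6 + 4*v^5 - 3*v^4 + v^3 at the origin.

E_8

The Hessian of f at 0 has rank 0. Corank 2; j^3 = (u + v)^3 is a perfect cube, so E-series; the 5-jet and mu = 8 give E_8.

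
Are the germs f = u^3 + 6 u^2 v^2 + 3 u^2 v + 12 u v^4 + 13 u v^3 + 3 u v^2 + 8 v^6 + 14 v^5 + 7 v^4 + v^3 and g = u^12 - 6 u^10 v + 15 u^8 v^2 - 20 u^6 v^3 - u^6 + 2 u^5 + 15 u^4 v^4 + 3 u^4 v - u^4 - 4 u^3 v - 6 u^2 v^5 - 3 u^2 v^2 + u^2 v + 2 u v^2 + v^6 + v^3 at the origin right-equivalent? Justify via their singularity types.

No.

The Hessian of f at 0 has rank 0. Corank 2; j^3 = (u + v)^3 is a perfect cube, so E-series; the 4-jet and mu = 7 give E_7. The Hessian of g at 0 has rank 0. Corank 2; j^3 = v*(u + v)^2 has shape L^2 M (L != M), so D-series; mu = 7 gives D_7. f is E_7 but g is D_7, hence not right-equivalent.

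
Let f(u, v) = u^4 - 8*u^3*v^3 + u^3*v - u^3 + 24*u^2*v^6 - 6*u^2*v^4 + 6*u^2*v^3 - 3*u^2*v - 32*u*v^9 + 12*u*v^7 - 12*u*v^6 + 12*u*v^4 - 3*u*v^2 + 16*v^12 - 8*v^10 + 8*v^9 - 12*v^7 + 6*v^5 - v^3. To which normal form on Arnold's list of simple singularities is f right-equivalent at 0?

The Hessian of f at 0 is [[0, 0], [0, 0]] with rank 0, so corank 2. A Groebner basis of the Jacobian ideal J(f) in C{u,v} is {3*u^2 + 6*u*v + v^4 + v^3 + 3*v^2, u^3 - 3*u^2 - 6*u*v - 3*v^2, u^2*v + 3*u^2 + 6*u*v + 3*v^2, -2*u^2 + u*v^2 - 4*u*v + v^3/3 - 2*v^2}; counting standard monomials gives mu = 7. Corank 2; j^3 = -(u + v)^3 is a perfect cube, so E-series; the 4-jet and mu = 7 give E_7.

E7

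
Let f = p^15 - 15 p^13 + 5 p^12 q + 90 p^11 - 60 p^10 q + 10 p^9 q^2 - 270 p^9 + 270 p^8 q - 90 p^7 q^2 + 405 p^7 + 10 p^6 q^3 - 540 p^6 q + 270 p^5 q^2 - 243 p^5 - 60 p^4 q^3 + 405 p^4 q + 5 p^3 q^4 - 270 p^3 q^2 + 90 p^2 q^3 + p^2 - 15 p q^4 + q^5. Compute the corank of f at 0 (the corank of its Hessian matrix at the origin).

Hessian at 0 has rank 1.

1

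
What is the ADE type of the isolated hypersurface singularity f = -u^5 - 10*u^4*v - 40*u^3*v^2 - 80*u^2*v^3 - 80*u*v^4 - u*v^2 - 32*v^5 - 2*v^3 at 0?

D_6

The Hessian of f at 0 is [[0, 0], [0, 0]] with rank 0, so corank 2. A Groebner basis of the Jacobian ideal J(f) in C{u,v} is {u^4 + v^2/5, v^3, u*v + 2*v^2}; counting standard monomials gives mu = 6. Corank 2; j^3 = -v^2*(u + 2*v) has shape L^2 M (L != M), so D-series; mu = 6 gives D_6.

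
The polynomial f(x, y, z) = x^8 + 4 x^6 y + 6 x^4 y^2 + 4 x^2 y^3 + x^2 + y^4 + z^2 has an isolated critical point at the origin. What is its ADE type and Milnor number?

Type A3, Milnor number mu = 3.

The Hessian of f at 0 is [[2, 0, 0], [0, 0, 0], [0, 0, 2]] with rank 2, so corank 1. A Groebner basis of the Jacobian ideal J(f) in C{x,y,z} is {y^3, x, z}; counting standard monomials gives mu = 3. Corank 1: A-series; mu = 3 gives A_3.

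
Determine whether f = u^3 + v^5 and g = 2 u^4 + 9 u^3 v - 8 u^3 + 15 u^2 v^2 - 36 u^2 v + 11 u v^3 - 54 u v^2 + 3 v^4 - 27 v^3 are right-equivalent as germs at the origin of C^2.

The Hessian of f at 0 has rank 0. Corank 2; j^3 = u^3 is a perfect cube, so E-series; the 5-jet and mu = 8 give E_8. The Hessian of g at 0 has rank 0. Corank 2; j^3 = -(2*u + 3*v)^3 is a perfect cube, so E-series; the 4-jet and mu = 7 give E_7. f is E_8 but g is E_7, hence not right-equivalent.

No.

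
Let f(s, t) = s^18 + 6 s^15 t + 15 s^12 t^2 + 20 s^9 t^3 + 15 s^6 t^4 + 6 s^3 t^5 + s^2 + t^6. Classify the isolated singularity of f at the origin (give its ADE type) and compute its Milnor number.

Type A_5, Milnor number mu = 5.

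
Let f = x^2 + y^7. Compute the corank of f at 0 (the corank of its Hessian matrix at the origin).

Hessian at 0 has rank 1.

1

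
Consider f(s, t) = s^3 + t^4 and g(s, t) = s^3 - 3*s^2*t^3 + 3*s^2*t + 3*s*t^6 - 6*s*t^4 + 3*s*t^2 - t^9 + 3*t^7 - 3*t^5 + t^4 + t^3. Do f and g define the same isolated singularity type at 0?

The Hessian of f at 0 has rank 0. Corank 2; j^3 = s^3 is a perfect cube, so E-series; the 4-jet and mu = 6 give E_6. The Hessian of g at 0 has rank 0. Corank 2; j^3 = (s + t)^3 is a perfect cube, so E-series; the 4-jet and mu = 6 give E_6. Both have type E_6, hence right-equivalent.

Yes.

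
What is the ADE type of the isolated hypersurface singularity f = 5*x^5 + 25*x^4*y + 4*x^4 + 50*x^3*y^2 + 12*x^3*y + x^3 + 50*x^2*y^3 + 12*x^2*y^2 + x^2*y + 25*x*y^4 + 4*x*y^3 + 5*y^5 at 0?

The Hessian of f at 0 has rank 0. Corank 2; j^3 = x^2*(x + y) has shape L^2 M (L != M), so D-series; mu = 6 gives D_6.

D_6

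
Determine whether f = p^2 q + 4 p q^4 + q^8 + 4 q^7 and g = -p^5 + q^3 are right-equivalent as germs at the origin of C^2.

No.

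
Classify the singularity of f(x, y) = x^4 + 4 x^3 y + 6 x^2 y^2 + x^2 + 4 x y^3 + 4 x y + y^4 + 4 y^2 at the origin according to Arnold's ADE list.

The Hessian of f at 0 has rank 1. Corank 1: A-series; mu = 3 gives A_3.

A_{3}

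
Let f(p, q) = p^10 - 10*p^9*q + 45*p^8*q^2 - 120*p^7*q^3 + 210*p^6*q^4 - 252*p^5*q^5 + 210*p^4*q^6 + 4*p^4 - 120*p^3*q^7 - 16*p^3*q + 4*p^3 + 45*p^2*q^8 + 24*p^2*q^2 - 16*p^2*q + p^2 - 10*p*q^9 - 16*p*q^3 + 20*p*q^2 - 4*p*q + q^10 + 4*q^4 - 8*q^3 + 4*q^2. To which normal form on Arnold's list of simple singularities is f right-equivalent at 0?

The Hessian of f at 0 has rank 1. Corank 1: A-series; mu = 9 gives A_9.

A_{9}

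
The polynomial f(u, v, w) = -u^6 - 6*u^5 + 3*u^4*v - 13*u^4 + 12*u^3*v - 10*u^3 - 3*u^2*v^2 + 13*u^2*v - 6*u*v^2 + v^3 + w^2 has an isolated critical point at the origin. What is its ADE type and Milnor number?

Type D_4, Milnor number mu = 4.

The Hessian of f at 0 is [[0, 0, 0], [0, 0, 0], [0, 0, 2]] with rank 1, so corank 2. A Groebner basis of the Jacobian ideal J(f) in C{u,v,w} is {v^3, u^2 - 3*v^2/11, u*v - 6*v^2/11, w}; counting standard monomials gives mu = 4. Corank 2; j^3 = -(2*u - v)*(5*u^2 - 4*u*v + v^2) splits into three distinct lines over C (the quadratic factor has nonzero discriminant), so D_4.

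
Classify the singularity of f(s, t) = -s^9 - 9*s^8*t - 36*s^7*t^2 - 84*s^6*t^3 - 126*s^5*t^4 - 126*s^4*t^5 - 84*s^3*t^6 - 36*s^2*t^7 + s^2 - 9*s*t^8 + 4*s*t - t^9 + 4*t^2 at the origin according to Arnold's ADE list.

A_8

The Hessian of f at 0 has rank 1. Corank 1: A-series; mu = 8 gives A_8.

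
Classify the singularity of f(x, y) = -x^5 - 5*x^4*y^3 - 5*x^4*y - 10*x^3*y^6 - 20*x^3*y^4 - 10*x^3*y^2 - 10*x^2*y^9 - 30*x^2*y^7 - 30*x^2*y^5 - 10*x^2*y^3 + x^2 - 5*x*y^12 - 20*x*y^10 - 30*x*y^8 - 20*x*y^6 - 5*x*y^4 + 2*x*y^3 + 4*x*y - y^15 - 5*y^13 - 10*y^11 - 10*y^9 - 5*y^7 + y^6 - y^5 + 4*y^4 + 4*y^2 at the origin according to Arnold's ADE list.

A4

The Hessian of f at 0 is [[2, 4], [4, 8]] with rank 1, so corank 1. A Groebner basis of the Jacobian ideal J(f) in C{x,y} is {x + y^3 + 2*y, x^2 - 4*y^2, x*y + 2*y^2}; counting standard monomials gives mu = 4. Corank 1: A-series; mu = 4 gives A_4.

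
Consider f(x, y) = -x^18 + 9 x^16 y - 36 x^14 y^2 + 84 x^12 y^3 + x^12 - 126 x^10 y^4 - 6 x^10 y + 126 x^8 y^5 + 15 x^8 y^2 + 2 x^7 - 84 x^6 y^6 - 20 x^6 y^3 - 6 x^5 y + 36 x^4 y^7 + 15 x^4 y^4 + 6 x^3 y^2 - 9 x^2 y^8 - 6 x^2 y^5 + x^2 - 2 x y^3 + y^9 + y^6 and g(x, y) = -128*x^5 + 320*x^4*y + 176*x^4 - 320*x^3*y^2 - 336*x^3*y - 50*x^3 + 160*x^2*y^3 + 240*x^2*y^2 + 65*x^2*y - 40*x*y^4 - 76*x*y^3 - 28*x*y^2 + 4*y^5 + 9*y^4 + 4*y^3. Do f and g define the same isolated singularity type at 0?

No.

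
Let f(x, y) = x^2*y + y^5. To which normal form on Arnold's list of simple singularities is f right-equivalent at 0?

D_6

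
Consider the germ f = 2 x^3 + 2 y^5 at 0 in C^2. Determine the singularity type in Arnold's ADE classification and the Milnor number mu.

The Hessian of f at 0 has rank 0. Corank 2; j^3 = 2*x^3 is a perfect cube, so E-series; the 5-jet and mu = 8 give E_8.

Type E_8, Milnor number mu = 8.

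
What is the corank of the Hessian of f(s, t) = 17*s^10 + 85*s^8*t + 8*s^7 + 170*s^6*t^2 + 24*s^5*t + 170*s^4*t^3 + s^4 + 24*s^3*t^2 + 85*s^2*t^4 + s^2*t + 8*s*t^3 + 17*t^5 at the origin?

2

Hessian at 0 has rank 0.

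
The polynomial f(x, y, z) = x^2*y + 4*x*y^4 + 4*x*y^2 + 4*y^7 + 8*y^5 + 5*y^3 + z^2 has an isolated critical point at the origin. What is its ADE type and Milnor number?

Type D_{4}, Milnor number mu = 4.

The Hessian of f at 0 is [[0, 0, 0], [0, 0, 0], [0, 0, 2]] with rank 1, so corank 2. A Groebner basis of the Jacobian ideal J(f) in C{x,y,z} is {y^3, x^2 - y^2, x*y + 2*y^2, z}; counting standard monomials gives mu = 4. Corank 2; j^3 = y*(x^2 + 4*x*y + 5*y^2) splits into three distinct lines over C (the quadratic factor has nonzero discriminant), so D_4.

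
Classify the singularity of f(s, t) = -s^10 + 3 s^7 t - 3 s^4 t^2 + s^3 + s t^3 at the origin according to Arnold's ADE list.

E_7

The Hessian of f at 0 has rank 0. Corank 2; j^3 = s^3 is a perfect cube, so E-series; the 4-jet and mu = 7 give E_7.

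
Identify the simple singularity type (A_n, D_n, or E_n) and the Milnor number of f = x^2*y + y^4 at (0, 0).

Type D_{5}, Milnor number mu = 5.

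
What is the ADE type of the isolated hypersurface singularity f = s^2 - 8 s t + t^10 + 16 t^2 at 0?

A_9

The Hessian of f at 0 is [[2, -8], [-8, 32]] with rank 1, so corank 1. A Groebner basis of the Jacobian ideal J(f) in C{s,t} is {t^9, s - 4*t}; counting standard monomials gives mu = 9. Corank 1: A-series; mu = 9 gives A_9.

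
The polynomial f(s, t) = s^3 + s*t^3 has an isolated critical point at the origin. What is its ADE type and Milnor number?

Type E_7, Milnor number mu = 7.

The Hessian of f at 0 is [[0, 0], [0, 0]] with rank 0, so corank 2. A Groebner basis of the Jacobian ideal J(f) in C{s,t} is {s^3, s*t^2, 3*s^2 + t^3}; counting standard monomials gives mu = 7. Corank 2; j^3 = s^3 is a perfect cube, so E-series; the 4-jet and mu = 7 give E_7.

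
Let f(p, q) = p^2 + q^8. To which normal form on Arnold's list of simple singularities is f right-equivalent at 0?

The Hessian of f at 0 has rank 1. Corank 1: A-series; mu = 7 gives A_7.

A_7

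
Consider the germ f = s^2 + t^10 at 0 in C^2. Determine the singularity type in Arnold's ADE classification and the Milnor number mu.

The Hessian of f at 0 has rank 1. Corank 1: A-series; mu = 9 gives A_9.

Type A_{9}, Milnor number mu = 9.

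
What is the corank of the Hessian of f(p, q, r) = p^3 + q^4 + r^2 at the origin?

2

Hessian at 0 has rank 1.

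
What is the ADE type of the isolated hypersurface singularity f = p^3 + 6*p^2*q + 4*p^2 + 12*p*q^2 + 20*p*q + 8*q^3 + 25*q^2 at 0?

A_2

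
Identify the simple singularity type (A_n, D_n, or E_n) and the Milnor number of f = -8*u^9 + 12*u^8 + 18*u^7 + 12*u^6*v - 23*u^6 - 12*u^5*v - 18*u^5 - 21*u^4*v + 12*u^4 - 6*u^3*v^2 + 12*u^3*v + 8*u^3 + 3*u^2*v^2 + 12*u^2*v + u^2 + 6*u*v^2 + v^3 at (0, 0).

The Hessian of f at 0 is [[2, 0], [0, 0]] with rank 1, so corank 1. A Groebner basis of the Jacobian ideal J(f) in C{u,v} is {v^2, u}; counting standard monomials gives mu = 2. Corank 1: A-series; mu = 2 gives A_2.

Type A_2, Milnor number mu = 2.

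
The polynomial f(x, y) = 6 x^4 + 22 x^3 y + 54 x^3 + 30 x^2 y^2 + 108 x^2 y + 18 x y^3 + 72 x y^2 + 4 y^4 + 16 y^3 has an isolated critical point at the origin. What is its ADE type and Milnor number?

Type E_{7}, Milnor number mu = 7.

The Hessian of f at 0 has rank 0. Corank 2; j^3 = 2*(3*x + 2*y)^3 is a perfect cube, so E-series; the 4-jet and mu = 7 give E_7.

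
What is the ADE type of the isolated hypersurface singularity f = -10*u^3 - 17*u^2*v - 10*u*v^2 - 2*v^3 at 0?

D_4

The Hessian of f at 0 has rank 0. Corank 2; j^3 = -(2*u + v)*(5*u^2 + 6*u*v + 2*v^2) splits into three distinct lines over C (the quadratic factor has nonzero discriminant), so D_4.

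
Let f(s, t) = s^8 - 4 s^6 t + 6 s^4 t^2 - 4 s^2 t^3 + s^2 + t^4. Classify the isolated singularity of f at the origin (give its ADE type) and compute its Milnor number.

Type A3, Milnor number mu = 3.

The Hessian of f at 0 has rank 1. Corank 1: A-series; mu = 3 gives A_3.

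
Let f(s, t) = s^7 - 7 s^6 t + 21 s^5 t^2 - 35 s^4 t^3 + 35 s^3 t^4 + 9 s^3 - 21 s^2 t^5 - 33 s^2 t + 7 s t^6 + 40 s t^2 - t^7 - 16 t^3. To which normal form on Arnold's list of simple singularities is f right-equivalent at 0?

The Hessian of f at 0 is [[0, 0], [0, 0]] with rank 0, so corank 2. A Groebner basis of the Jacobian ideal J(f) in C{s,t} is {-2187*s*t/7 + t^6 + 2916*t^2/7, s*t^2 - 4*t^3/3, s^2 - 7*s*t/3 + 4*t^2/3}; counting standard monomials gives mu = 8. Corank 2; j^3 = (s - t)*(3*s - 4*t)^2 has shape L^2 M (L != M), so D-series; mu = 8 gives D_8.

D8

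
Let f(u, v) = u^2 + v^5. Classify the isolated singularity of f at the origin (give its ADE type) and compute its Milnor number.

The Hessian of f at 0 has rank 1. Corank 1: A-series; mu = 4 gives A_4.

Type A4, Milnor number mu = 4.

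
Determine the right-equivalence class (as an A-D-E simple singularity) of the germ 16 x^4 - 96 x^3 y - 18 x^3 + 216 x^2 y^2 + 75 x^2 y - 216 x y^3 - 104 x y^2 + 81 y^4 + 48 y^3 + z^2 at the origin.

D_5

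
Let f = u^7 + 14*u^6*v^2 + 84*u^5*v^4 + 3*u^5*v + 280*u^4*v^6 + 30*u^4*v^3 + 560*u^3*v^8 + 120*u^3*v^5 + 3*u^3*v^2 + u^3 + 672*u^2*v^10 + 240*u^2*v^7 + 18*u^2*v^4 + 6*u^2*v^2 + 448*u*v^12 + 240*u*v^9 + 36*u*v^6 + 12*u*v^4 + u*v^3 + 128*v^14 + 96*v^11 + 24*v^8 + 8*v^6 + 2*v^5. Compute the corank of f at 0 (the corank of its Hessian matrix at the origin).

The Hessian at 0 is [[0, 0], [0, 0]] of rank 0; hence corank 2.

2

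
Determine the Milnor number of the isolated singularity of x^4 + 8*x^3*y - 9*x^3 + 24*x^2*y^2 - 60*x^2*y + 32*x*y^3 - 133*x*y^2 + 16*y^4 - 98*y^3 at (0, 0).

5

The Hessian of f at 0 is [[0, 0], [0, 0]] with rank 0, so corank 2. A Groebner basis of the Jacobian ideal J(f) in C{x,y} is {x*y^2 - 189*x*y/4 - 441*y^2/4, 81*x*y/4 + y^3 + 189*y^2/4, x^2 + 13*x*y/3 + 14*y^2/3}; counting standard monomials gives mu = 5. Corank 2; j^3 = -(x + 2*y)*(3*x + 7*y)^2 has shape L^2 M (L != M), so D-series; mu = 5 gives D_5.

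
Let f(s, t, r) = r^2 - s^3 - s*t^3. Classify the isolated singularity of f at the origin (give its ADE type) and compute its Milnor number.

Type E_7, Milnor number mu = 7.

The Hessian of f at 0 is [[0, 0, 0], [0, 0, 0], [0, 0, 2]] with rank 1, so corank 2. A Groebner basis of the Jacobian ideal J(f) in C{s,t,r} is {s^3, s*t^2, 3*s^2 + t^3, r}; counting standard monomials gives mu = 7. Corank 2; j^3 = -s^3 is a perfect cube, so E-series; the 4-jet and mu = 7 give E_7.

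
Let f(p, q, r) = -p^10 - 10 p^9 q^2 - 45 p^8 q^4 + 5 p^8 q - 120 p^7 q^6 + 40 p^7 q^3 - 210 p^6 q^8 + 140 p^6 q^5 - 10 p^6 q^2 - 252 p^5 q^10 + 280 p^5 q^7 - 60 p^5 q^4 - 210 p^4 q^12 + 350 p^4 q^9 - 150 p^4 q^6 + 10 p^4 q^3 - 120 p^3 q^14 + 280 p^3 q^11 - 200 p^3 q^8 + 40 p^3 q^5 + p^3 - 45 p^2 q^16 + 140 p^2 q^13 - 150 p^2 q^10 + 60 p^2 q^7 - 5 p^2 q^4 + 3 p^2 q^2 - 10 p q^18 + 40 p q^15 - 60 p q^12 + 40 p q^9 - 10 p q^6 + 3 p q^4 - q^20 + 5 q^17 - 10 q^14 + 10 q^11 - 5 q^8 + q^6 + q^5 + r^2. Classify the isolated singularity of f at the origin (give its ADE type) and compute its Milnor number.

Type E_{8}, Milnor number mu = 8.

The Hessian of f at 0 has rank 1. Corank 2; j^3 = p^3 is a perfect cube, so E-series; the 5-jet and mu = 8 give E_8.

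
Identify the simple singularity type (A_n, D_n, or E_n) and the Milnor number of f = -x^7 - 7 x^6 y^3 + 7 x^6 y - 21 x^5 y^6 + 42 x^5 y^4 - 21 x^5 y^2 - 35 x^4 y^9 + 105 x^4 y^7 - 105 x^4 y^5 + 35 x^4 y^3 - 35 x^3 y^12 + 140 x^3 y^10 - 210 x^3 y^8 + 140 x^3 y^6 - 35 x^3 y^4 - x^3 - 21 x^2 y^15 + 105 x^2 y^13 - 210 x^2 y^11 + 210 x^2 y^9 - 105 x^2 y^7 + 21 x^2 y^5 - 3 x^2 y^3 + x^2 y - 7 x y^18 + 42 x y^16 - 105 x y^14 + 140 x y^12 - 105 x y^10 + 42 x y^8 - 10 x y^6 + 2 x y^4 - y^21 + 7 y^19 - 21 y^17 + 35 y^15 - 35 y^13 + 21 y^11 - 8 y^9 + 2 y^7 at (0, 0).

Type D_8, Milnor number mu = 8.

The Hessian of f at 0 has rank 0. Corank 2; j^3 = -x^2*(x - y) has shape L^2 M (L != M), so D-series; mu = 8 gives D_8.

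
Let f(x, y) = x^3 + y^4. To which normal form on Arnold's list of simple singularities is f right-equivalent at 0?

E_{6}

The Hessian of f at 0 has rank 0. Corank 2; j^3 = x^3 is a perfect cube, so E-series; the 4-jet and mu = 6 give E_6.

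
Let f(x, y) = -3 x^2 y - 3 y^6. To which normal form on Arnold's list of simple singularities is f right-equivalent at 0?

The Hessian of f at 0 has rank 0. Corank 2; j^3 = -3*x^2*y has shape L^2 M (L != M), so D-series; mu = 7 gives D_7.

D_7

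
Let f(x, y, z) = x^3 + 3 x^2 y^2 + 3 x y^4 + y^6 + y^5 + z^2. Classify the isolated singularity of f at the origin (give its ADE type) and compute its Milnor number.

Type E_8, Milnor number mu = 8.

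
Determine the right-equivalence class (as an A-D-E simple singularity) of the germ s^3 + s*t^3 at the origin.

The Hessian of f at 0 is [[0, 0], [0, 0]] with rank 0, so corank 2. A Groebner basis of the Jacobian ideal J(f) in C{s,t} is {s^3, s*t^2, 3*s^2 + t^3}; counting standard monomials gives mu = 7. Corank 2; j^3 = s^3 is a perfect cube, so E-series; the 4-jet and mu = 7 give E_7.

E_{7}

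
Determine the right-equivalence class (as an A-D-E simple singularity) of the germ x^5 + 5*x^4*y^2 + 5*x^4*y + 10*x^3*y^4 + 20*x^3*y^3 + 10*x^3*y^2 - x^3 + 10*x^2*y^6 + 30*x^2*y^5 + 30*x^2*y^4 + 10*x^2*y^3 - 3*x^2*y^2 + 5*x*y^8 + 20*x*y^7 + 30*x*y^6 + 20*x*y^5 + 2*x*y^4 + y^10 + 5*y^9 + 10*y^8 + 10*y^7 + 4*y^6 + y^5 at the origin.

E_8

The Hessian of f at 0 has rank 0. Corank 2; j^3 = -x^3 is a perfect cube, so E-series; the 5-jet and mu = 8 give E_8.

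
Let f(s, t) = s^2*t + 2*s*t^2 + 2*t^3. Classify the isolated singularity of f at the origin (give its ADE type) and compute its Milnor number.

Type D_4, Milnor number mu = 4.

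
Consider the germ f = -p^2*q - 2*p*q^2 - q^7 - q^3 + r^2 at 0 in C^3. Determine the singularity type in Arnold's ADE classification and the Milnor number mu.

Type D8, Milnor number mu = 8.

The Hessian of f at 0 is [[0, 0, 0], [0, 0, 0], [0, 0, 2]] with rank 1, so corank 2. A Groebner basis of the Jacobian ideal J(f) in C{p,q,r} is {p^2/7 + q^6 - q^2/7, p^3 + q^3, p*q + q^2, r}; counting standard monomials gives mu = 8. Corank 2; j^3 = -q*(p + q)^2 has shape L^2 M (L != M), so D-series; mu = 8 gives D_8.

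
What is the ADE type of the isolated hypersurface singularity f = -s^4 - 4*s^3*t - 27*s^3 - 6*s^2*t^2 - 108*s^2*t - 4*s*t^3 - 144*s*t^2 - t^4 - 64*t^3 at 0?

E_6

The Hessian of f at 0 is [[0, 0], [0, 0]] with rank 0, so corank 2. A Groebner basis of the Jacobian ideal J(f) in C{s,t} is {t^4, s*t^2 + 11*t^3/9, s^2 + 8*s*t/3 + 16*t^2/9}; counting standard monomials gives mu = 6. Corank 2; j^3 = -(3*s + 4*t)^3 is a perfect cube, so E-series; the 4-jet and mu = 6 give E_6.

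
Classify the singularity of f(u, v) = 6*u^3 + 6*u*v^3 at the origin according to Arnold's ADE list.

E_7

The Hessian of f at 0 is [[0, 0], [0, 0]] with rank 0, so corank 2. A Groebner basis of the Jacobian ideal J(f) in C{u,v} is {u^3, u*v^2, 3*u^2 + v^3}; counting standard monomials gives mu = 7. Corank 2; j^3 = 6*u^3 is a perfect cube, so E-series; the 4-jet and mu = 7 give E_7.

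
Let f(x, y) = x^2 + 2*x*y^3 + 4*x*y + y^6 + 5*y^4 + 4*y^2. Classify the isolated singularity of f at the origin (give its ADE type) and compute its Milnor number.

Type A3, Milnor number mu = 3.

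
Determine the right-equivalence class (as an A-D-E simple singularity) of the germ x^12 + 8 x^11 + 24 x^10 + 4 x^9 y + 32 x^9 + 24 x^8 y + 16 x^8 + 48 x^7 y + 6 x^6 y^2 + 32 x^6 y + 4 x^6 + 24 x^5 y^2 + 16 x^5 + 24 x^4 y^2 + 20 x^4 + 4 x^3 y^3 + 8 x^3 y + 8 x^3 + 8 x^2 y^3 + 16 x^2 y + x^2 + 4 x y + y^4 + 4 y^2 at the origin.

The Hessian of f at 0 is [[2, 4], [4, 8]] with rank 1, so corank 1. A Groebner basis of the Jacobian ideal J(f) in C{x,y} is {x^2 + x/4 + y/2, x*y - x/8 - y/4, x/16 + y^2 + y/8}; counting standard monomials gives mu = 3. Corank 1: A-series; mu = 3 gives A_3.

A3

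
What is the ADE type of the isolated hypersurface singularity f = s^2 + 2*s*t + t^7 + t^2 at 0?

The Hessian of f at 0 has rank 1. Corank 1: A-series; mu = 6 gives A_6.

A_{6}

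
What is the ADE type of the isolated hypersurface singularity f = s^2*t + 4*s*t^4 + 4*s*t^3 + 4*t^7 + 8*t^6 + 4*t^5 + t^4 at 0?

The Hessian of f at 0 is [[0, 0], [0, 0]] with rank 0, so corank 2. A Groebner basis of the Jacobian ideal J(f) in C{s,t} is {s*t^2, s*t/2 + t^3, s^2 - 2*s*t}; counting standard monomials gives mu = 5. Corank 2; j^3 = s^2*t has shape L^2 M (L != M), so D-series; mu = 5 gives D_5.

D_5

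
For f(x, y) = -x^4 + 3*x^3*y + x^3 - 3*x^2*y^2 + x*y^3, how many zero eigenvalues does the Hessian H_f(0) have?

The Hessian at 0 is [[0, 0], [0, 0]] of rank 0; hence corank 2.

2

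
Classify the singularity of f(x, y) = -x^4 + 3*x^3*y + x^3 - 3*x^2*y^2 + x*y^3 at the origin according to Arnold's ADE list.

E7

The Hessian of f at 0 has rank 0. Corank 2; j^3 = x^3 is a perfect cube, so E-series; the 4-jet and mu = 7 give E_7.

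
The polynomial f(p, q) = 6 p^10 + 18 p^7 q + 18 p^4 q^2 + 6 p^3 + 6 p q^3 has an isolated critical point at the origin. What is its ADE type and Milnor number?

Type E_7, Milnor number mu = 7.

The Hessian of f at 0 has rank 0. Corank 2; j^3 = 6*p^3 is a perfect cube, so E-series; the 4-jet and mu = 7 give E_7.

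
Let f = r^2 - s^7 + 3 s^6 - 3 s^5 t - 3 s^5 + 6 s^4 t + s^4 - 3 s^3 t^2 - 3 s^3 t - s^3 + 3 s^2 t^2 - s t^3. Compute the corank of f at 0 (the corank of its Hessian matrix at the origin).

2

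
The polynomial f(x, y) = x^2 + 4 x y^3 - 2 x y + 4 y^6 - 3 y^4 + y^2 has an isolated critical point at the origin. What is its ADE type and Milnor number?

Type A3, Milnor number mu = 3.

The Hessian of f at 0 has rank 1. Corank 1: A-series; mu = 3 gives A_3.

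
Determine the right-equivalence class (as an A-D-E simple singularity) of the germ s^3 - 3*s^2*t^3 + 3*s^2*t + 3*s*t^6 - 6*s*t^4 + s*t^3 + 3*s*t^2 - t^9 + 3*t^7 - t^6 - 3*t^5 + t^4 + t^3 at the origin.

E7

The Hessian of f at 0 is [[0, 0], [0, 0]] with rank 0, so corank 2. A Groebner basis of the Jacobian ideal J(f) in C{s,t} is {s^3 + 3*s^2*t + 6*s^2 + 12*s*t + 6*t^2, -3*s^2 + s*t^2 - 6*s*t - 3*t^2, 3*s^2 + 6*s*t + t^3 + 3*t^2}; counting standard monomials gives mu = 7. Corank 2; j^3 = (s + t)^3 is a perfect cube, so E-series; the 4-jet and mu = 7 give E_7.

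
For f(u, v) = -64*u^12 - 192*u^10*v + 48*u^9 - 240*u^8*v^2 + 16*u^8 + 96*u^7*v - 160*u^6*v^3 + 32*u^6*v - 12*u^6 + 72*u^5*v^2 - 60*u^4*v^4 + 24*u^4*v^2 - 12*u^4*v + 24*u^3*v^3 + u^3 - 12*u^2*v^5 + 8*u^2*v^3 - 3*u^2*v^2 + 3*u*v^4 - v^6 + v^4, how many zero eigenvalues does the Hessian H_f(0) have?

Hessian at 0 has rank 0.

2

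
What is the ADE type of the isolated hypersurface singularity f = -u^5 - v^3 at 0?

E_8

The Hessian of f at 0 is [[0, 0], [0, 0]] with rank 0, so corank 2. A Groebner basis of the Jacobian ideal J(f) in C{u,v} is {u^4, v^2}; counting standard monomials gives mu = 8. Corank 2; j^3 = -v^3 is a perfect cube, so E-series; the 5-jet and mu = 8 give E_8.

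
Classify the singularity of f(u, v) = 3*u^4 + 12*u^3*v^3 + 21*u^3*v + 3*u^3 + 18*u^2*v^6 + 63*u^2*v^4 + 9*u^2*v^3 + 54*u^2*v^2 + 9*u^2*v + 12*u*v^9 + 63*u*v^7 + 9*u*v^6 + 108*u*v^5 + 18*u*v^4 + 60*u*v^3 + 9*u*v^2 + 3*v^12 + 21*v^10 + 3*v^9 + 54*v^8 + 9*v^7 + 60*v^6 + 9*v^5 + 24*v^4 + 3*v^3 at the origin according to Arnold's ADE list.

The Hessian of f at 0 is [[0, 0], [0, 0]] with rank 0, so corank 2. A Groebner basis of the Jacobian ideal J(f) in C{u,v} is {3*u^2 + 6*u*v + v^4 + v^3 + 3*v^2, u^3 + 9*u^2 + 18*u*v + 4*v^3 + 9*v^2, u^2*v - 5*u^2 - 10*u*v - 8*v^3/3 - 5*v^2, 2*u^2 + u*v^2 + 4*u*v + 5*v^3/3 + 2*v^2}; counting standard monomials gives mu = 7. Corank 2; j^3 = 3*(u + v)^3 is a perfect cube, so E-series; the 4-jet and mu = 7 give E_7.

E_{7}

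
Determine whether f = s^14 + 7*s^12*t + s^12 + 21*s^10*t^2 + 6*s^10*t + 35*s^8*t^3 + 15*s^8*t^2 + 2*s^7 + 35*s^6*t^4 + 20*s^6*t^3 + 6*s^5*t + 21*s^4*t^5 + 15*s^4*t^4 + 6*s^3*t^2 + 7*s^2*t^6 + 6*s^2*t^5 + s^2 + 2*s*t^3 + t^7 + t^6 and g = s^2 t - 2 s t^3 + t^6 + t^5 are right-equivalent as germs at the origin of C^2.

No.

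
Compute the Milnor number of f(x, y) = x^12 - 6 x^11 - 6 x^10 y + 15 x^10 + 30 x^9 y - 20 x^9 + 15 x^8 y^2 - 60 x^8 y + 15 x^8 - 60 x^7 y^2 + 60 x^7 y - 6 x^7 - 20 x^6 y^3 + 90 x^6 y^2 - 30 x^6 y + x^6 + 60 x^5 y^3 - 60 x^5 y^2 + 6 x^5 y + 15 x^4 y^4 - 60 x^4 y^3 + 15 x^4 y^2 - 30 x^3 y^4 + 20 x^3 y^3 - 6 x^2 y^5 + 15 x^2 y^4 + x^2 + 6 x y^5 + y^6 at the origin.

The Hessian of f at 0 has rank 1. Corank 1: A-series; mu = 5 gives A_5.

5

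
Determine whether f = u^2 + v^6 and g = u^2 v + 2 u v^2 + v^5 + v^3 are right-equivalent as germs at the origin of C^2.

No.

The Hessian of f at 0 is [[2, 0], [0, 0]] with rank 1, so corank 1. A Groebner basis of the Jacobian ideal J(f) in C{u,v} is {v^5, u}; counting standard monomials gives mu = 5. Corank 1: A-series; mu = 5 gives A_5. The Hessian of g at 0 is [[0, 0], [0, 0]] with rank 0, so corank 2. A Groebner basis of the Jacobian ideal J(g) in C{u,v} is {u^2/5 + v^4 - v^2/5, u^3 + v^3, u*v + v^2}; counting standard monomials gives mu = 6. Corank 2; j^3 = v*(u + v)^2 has shape L^2 M (L != M), so D-series; mu = 6 gives D_6. f is A_5 but g is D_6, hence not right-equivalent.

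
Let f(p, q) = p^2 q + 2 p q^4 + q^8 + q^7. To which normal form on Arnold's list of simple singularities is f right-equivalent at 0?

D9

The Hessian of f at 0 has rank 0. Corank 2; j^3 = p^2*q has shape L^2 M (L != M), so D-series; mu = 9 gives D_9.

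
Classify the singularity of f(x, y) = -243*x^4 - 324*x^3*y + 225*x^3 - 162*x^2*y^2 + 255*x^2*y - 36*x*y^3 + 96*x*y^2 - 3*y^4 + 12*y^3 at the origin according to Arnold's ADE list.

The Hessian of f at 0 has rank 0. Corank 2; j^3 = 3*(3*x + y)*(5*x + 2*y)^2 has shape L^2 M (L != M), so D-series; mu = 5 gives D_5.

D_5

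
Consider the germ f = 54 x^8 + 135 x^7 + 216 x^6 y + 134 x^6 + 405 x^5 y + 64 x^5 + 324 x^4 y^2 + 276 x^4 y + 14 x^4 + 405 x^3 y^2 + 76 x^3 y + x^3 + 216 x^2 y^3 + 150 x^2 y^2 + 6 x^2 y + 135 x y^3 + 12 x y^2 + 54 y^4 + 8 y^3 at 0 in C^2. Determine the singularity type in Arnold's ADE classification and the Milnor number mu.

The Hessian of f at 0 has rank 0. Corank 2; j^3 = (x + 2*y)^3 is a perfect cube, so E-series; the 4-jet and mu = 7 give E_7.

Type E_{7}, Milnor number mu = 7.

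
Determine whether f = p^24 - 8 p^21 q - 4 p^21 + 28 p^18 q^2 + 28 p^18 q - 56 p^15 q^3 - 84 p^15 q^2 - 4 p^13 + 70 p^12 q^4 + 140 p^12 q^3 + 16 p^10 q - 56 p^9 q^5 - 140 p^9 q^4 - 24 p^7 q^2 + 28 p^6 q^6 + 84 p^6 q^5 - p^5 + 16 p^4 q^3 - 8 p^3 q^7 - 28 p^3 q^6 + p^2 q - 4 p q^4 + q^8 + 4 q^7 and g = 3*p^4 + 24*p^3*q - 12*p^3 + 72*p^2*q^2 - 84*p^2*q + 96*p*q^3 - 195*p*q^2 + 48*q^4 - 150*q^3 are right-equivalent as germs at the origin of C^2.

No.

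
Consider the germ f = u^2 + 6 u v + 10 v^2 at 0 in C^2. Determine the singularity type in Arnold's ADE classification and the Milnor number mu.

Type A1, Milnor number mu = 1.

The Hessian of f at 0 has rank 2. Corank 0: nondegenerate Morse point, so A_1.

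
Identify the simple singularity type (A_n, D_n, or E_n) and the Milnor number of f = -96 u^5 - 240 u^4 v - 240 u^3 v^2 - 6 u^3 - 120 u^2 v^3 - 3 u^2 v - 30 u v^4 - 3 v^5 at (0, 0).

Type D6, Milnor number mu = 6.

The Hessian of f at 0 has rank 0. Corank 2; j^3 = -3*u^2*(2*u + v) has shape L^2 M (L != M), so D-series; mu = 6 gives D_6.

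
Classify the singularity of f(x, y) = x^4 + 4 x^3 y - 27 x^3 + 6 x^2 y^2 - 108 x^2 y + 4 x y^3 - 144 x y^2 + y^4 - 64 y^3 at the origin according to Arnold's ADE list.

E_{6}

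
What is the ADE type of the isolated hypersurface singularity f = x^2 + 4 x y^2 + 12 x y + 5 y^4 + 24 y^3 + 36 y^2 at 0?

A_{3}

The Hessian of f at 0 has rank 1. Corank 1: A-series; mu = 3 gives A_3.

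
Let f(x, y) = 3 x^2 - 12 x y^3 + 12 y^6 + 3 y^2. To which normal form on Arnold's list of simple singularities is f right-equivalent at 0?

A1

The Hessian of f at 0 has rank 2. Corank 0: nondegenerate Morse point, so A_1.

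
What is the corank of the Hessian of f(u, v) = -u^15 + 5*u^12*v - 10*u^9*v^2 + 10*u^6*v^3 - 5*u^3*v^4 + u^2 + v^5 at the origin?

Hessian at 0 has rank 1.

1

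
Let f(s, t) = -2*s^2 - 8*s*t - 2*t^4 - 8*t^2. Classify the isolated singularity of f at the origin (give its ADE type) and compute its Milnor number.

Type A_{3}, Milnor number mu = 3.

The Hessian of f at 0 is [[-4, -8], [-8, -16]] with rank 1, so corank 1. A Groebner basis of the Jacobian ideal J(f) in C{s,t} is {t^3, s + 2*t}; counting standard monomials gives mu = 3. Corank 1: A-series; mu = 3 gives A_3.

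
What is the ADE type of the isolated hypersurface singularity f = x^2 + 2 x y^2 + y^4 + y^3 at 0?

The Hessian of f at 0 has rank 1. Corank 1: A-series; mu = 2 gives A_2.

A_{2}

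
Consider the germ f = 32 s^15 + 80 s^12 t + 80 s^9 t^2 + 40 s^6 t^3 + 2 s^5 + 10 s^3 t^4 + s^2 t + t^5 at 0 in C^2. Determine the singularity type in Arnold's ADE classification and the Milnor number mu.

The Hessian of f at 0 has rank 0. Corank 2; j^3 = s^2*t has shape L^2 M (L != M), so D-series; mu = 6 gives D_6.

Type D_{6}, Milnor number mu = 6.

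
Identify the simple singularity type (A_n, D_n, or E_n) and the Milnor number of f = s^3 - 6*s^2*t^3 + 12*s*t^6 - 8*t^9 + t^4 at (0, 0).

Type E6, Milnor number mu = 6.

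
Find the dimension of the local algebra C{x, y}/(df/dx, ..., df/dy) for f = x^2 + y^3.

The Hessian of f at 0 has rank 1. Corank 1: A-series; mu = 2 gives A_2.

2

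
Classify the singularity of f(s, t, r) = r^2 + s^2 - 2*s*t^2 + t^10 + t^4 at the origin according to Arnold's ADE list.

The Hessian of f at 0 has rank 2. Corank 1: A-series; mu = 9 gives A_9.

A_9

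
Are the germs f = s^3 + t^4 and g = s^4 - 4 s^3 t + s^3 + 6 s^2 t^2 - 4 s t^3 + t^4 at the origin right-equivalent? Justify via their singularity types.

Yes.

The Hessian of f at 0 has rank 0. Corank 2; j^3 = s^3 is a perfect cube, so E-series; the 4-jet and mu = 6 give E_6. The Hessian of g at 0 has rank 0. Corank 2; j^3 = s^3 is a perfect cube, so E-series; the 4-jet and mu = 6 give E_6. Both have type E_6, hence right-equivalent.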